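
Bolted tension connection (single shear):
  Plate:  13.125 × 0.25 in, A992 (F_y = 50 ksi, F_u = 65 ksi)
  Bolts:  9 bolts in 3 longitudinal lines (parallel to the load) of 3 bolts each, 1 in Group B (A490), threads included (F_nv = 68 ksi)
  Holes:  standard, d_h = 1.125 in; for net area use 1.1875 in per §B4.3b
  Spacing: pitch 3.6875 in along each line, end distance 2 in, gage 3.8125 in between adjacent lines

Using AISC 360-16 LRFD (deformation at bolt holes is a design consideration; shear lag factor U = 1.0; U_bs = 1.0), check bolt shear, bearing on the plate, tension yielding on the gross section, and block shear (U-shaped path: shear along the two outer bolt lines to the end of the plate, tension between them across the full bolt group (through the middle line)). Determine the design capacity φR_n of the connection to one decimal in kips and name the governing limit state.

147.7 kips (gross-section yield governs)

Bolt shear: A_b = π(1)²/4 = 0.7854 in². φR_n = 0.75 × 68 × 0.7854 × 9 × 1 = 360.5 kips.
Bearing (0.25 in plate, F_u = 65 ksi): end bolts L_c = 2 − 1.125/2 = 1.4375, R_n = min(1.2×1.4375×0.25×65, 2.4×1×0.25×65) = 28.031 kips/bolt; interior L_c = 3.6875 − 1.125 = 2.5625, R_n = 39 kips/bolt. φR_n = 0.75 × (3×28.031 + 6×39) = 238.6 kips.
Tension yield (gross): A_g = 13.125×0.25 = 3.2813 in². φR_n = 0.90 × 50 × 3.2813 = 147.7 kips.
Block shear: shear path 2×[2+2×3.6875] = 2×9.375 in, A_gv = 4.6875, A_nv = 2×(9.375 − 2.5×1.1875)×0.25 = 3.2031 in²; tension across gage: (7.625 − 2×1.1875)×0.25 = 1.3125 in². R_n = min(0.6×65×3.2031, 0.6×50×4.6875) + 1.0×65×1.3125 = min(124.92, 140.63) + 85.313 = 210.23 kips. φR_n = 0.75 × 210.23 = 157.7 kips.
Governing: min(360.5, 238.6, 147.7, 157.7) = 147.7 kips → gross-section yield.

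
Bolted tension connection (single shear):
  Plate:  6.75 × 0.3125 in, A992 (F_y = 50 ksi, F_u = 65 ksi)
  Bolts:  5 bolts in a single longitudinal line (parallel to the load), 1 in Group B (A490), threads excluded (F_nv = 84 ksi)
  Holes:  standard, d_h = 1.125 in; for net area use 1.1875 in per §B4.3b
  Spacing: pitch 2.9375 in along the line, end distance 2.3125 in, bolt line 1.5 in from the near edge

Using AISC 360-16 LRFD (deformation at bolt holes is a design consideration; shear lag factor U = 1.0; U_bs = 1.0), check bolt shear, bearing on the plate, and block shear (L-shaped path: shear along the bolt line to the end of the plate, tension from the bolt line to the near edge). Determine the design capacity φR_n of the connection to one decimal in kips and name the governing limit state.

93.5 kips (block shear governs)

Bolt shear: A_b = π(1)²/4 = 0.7854 in². φR_n = 0.75 × 84 × 0.7854 × 5 × 1 = 247.4 kips.
Bearing (0.3125 in plate, F_u = 65 ksi): end bolts L_c = 2.3125 − 1.125/2 = 1.75, R_n = min(1.2×1.75×0.3125×65, 2.4×1×0.3125×65) = 42.656 kips/bolt; interior L_c = 2.9375 − 1.125 = 1.8125, R_n = 44.18 kips/bolt. φR_n = 0.75 × (1×42.656 + 4×44.18) = 164.5 kips.
Block shear: shear path 1×[2.3125+4×2.9375] = 1×14.0625 in, A_gv = 4.3945, A_nv = 1×(14.0625 − 4.5×1.1875)×0.3125 = 2.7246 in²; tension to near edge: (1.5 − 0.5×1.1875)×0.3125 = 0.2832 in². R_n = min(0.6×65×2.7246, 0.6×50×4.3945) + 1.0×65×0.2832 = min(106.26, 131.84) + 18.408 = 124.67 kips. φR_n = 0.75 × 124.67 = 93.5 kips.
Governing: min(247.4, 164.5, 93.5) = 93.5 kips → block shear.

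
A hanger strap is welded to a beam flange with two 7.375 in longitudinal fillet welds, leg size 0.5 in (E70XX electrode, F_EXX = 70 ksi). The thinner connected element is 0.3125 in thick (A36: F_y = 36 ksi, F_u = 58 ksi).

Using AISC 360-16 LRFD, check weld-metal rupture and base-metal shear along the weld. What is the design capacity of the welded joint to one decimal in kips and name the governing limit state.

99.6 kips (base-metal shear governs)

Weld metal: throat = 0.707×0.5 = 0.3535 in, L = 2×7.375 = 14.75 in. φR_n = 0.75 × 0.6 × 70 × 0.3535 × 14.75 = 164.2 kips.
Base metal shear (0.3125 in plate): yield φR_n = 1.0×0.6×36×0.3125×14.75 = 99.6 kips; rupture φR_n = 0.75×0.6×58×0.3125×14.75 = 120.3 kips; take 99.6 kips (yield).
Governing: min(164.2, 99.6) = 99.6 kips → base-metal shear.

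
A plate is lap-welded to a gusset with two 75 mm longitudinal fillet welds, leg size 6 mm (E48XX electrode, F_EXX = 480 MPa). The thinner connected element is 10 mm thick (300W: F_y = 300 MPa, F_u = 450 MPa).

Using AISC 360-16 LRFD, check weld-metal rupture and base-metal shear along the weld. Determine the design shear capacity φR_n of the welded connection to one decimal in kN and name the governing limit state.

137.4 kN (weld metal governs)

Weld metal: throat = 0.707×6 = 4.242 mm, L = 2×75 = 150 mm. φR_n = 0.75 × 0.6 × 480 × 4.242 × 150 = 137.4 kN.
Base metal shear (10 mm plate): yield φR_n = 1.0×0.6×300×10×150 = 270.0 kN; rupture φR_n = 0.75×0.6×450×10×150 = 303.8 kN; take 270.0 kN (yield).
Governing: min(137.4, 270.0) = 137.4 kN → weld metal.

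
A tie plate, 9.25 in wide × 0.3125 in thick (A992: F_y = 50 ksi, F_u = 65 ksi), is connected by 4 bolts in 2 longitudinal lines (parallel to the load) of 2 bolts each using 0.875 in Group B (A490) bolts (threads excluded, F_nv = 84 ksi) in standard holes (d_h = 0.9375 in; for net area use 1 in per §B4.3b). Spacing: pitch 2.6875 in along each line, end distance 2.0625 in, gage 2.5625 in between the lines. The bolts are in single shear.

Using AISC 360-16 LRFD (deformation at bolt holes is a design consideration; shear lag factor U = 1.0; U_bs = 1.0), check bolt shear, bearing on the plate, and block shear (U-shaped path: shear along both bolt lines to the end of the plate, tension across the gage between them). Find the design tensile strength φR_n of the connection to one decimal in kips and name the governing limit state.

83.2 kips (block shear governs)

Bolt shear: A_b = π(0.875)²/4 = 0.60132 in². φR_n = 0.75 × 84 × 0.60132 × 4 × 1 = 151.5 kips.
Bearing (0.3125 in plate, F_u = 65 ksi): end bolts L_c = 2.0625 − 0.9375/2 = 1.59375, R_n = min(1.2×1.59375×0.3125×65, 2.4×0.875×0.3125×65) = 38.848 kips/bolt; interior L_c = 2.6875 − 0.9375 = 1.75, R_n = 42.656 kips/bolt. φR_n = 0.75 × (2×38.848 + 2×42.656) = 122.3 kips.
Block shear: shear path 2×[2.0625+1×2.6875] = 2×4.75 in, A_gv = 2.9688, A_nv = 2×(4.75 − 1.5×1)×0.3125 = 2.0313 in²; tension across gage: (2.5625 − 1×1)×0.3125 = 0.48828 in². R_n = min(0.6×65×2.0313, 0.6×50×2.9688) + 1.0×65×0.48828 = min(79.221, 89.064) + 31.738 = 110.96 kips. φR_n = 0.75 × 110.96 = 83.2 kips.
Governing: min(151.5, 122.3, 83.2) = 83.2 kips → block shear.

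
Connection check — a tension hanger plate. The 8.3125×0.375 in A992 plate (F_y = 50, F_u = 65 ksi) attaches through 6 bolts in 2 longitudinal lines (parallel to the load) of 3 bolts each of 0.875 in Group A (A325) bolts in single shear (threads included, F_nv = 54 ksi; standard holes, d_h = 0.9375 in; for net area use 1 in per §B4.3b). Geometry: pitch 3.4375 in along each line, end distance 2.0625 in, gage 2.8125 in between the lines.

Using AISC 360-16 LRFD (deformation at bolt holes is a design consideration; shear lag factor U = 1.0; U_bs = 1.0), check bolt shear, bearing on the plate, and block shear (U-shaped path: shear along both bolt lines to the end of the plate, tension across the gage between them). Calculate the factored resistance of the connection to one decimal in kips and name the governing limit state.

Bolt shear: A_b = π(0.875)²/4 = 0.60132 in². φR_n = 0.75 × 54 × 0.60132 × 6 × 1 = 146.1 kips.
Bearing (0.375 in plate, F_u = 65 ksi): end bolts L_c = 2.0625 − 0.9375/2 = 1.59375, R_n = min(1.2×1.59375×0.375×65, 2.4×0.875×0.375×65) = 46.617 kips/bolt; interior L_c = 3.4375 − 0.9375 = 2.5, R_n = 51.188 kips/bolt. φR_n = 0.75 × (2×46.617 + 4×51.188) = 223.5 kips.
Block shear: shear path 2×[2.0625+2×3.4375] = 2×8.9375 in, A_gv = 6.7031, A_nv = 2×(8.9375 − 2.5×1)×0.375 = 4.8281 in²; tension across gage: (2.8125 − 1×1)×0.375 = 0.67969 in². R_n = min(0.6×65×4.8281, 0.6×50×6.7031) + 1.0×65×0.67969 = min(188.3, 201.09) + 44.18 = 232.48 kips. φR_n = 0.75 × 232.48 = 174.4 kips.
Governing: min(146.1, 223.5, 174.4) = 146.1 kips → bolt shear.

146.1 kips (bolt shear governs)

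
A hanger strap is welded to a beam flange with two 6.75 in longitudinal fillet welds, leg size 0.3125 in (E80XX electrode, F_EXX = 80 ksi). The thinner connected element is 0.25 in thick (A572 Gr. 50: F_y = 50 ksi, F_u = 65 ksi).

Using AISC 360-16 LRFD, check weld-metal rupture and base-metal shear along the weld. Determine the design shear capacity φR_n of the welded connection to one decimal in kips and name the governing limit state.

98.7 kips (base-metal shear governs)

Weld metal: throat = 0.707×0.3125 = 0.22094 in, L = 2×6.75 = 13.5 in. φR_n = 0.75 × 0.6 × 80 × 0.22094 × 13.5 = 107.4 kips.
Base metal shear (0.25 in plate): yield φR_n = 1.0×0.6×50×0.25×13.5 = 101.3 kips; rupture φR_n = 0.75×0.6×65×0.25×13.5 = 98.7 kips; take 98.7 kips (rupture).
Governing: min(107.4, 98.7) = 98.7 kips → base-metal shear.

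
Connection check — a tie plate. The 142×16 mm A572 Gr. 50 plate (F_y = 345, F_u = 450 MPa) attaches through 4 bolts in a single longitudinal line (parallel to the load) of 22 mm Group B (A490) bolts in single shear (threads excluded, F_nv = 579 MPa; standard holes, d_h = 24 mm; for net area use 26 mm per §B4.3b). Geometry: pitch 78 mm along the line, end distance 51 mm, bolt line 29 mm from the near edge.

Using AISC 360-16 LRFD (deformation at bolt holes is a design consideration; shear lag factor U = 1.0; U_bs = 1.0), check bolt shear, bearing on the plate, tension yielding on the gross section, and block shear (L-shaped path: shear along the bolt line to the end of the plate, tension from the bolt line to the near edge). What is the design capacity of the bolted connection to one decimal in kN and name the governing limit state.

Bolt shear: A_b = π(22)²/4 = 380.13 mm². φR_n = 0.75 × 579 × 380.13 × 4 × 1 = 660.3 kN.
Bearing (16 mm plate, F_u = 450 MPa): end bolts L_c = 51 − 24/2 = 39, R_n = min(1.2×39×16×450, 2.4×22×16×450) = 336.96 kN/bolt; interior L_c = 78 − 24 = 54, R_n = 380.16 kN/bolt. φR_n = 0.75 × (1×336.96 + 3×380.16) = 1108.1 kN.
Tension yield (gross): A_g = 142×16 = 2272 mm². φR_n = 0.90 × 345 × 2272 = 705.5 kN.
Block shear: shear path 1×[51+3×78] = 1×285 mm, A_gv = 4560, A_nv = 1×(285 − 3.5×26)×16 = 3104 mm²; tension to near edge: (29 − 0.5×26)×16 = 256 mm². R_n = min(0.6×450×3104, 0.6×345×4560) + 1.0×450×256 = min(838.08, 943.92) + 115.2 = 953.28 kN. φR_n = 0.75 × 953.28 = 715.0 kN.
Governing: min(660.3, 1108.1, 705.5, 715.0) = 660.3 kN → bolt shear.

660.3 kN (bolt shear governs)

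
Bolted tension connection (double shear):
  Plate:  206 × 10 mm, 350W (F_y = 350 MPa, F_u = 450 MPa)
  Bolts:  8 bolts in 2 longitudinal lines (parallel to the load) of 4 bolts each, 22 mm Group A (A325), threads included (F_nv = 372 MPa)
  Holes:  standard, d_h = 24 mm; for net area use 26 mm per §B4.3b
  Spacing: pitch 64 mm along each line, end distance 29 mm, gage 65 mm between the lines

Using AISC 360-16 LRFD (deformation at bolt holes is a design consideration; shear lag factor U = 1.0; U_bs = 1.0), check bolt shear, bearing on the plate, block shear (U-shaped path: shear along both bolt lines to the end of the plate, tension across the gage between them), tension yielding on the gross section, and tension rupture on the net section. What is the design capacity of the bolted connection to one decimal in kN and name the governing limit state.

Bolt shear: A_b = π(22)²/4 = 380.13 mm². φR_n = 0.75 × 372 × 380.13 × 8 × 2 = 1696.9 kN.
Bearing (10 mm plate, F_u = 450 MPa): end bolts L_c = 29 − 24/2 = 17, R_n = min(1.2×17×10×450, 2.4×22×10×450) = 91.8 kN/bolt; interior L_c = 64 − 24 = 40, R_n = 216 kN/bolt. φR_n = 0.75 × (2×91.8 + 6×216) = 1109.7 kN.
Block shear: shear path 2×[29+3×64] = 2×221 mm, A_gv = 4420, A_nv = 2×(221 − 3.5×26)×10 = 2600 mm²; tension across gage: (65 − 1×26)×10 = 390 mm². R_n = min(0.6×450×2600, 0.6×350×4420) + 1.0×450×390 = min(702, 928.2) + 175.5 = 877.5 kN. φR_n = 0.75 × 877.5 = 658.1 kN.
Tension yield (gross): A_g = 206×10 = 2060 mm². φR_n = 0.90 × 350 × 2060 = 648.9 kN.
Tension rupture (net): A_n = (206 − 2×26)×10 = 1540 mm² (U = 1.0, A_e = A_n). φR_n = 0.75 × 450 × 1540 = 519.8 kN.
Governing: min(1696.9, 1109.7, 658.1, 648.9, 519.8) = 519.8 kN → net-section rupture.

519.8 kN (net-section rupture governs)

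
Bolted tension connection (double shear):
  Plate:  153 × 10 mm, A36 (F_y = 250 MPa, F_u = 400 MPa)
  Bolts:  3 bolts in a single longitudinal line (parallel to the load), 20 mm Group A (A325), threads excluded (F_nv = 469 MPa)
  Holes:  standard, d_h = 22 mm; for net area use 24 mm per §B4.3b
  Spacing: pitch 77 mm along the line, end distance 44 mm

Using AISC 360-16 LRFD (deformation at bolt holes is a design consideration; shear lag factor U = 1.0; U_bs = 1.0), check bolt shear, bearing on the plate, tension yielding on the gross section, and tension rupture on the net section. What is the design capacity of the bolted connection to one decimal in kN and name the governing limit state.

344.3 kN (gross-section yield governs)

Bolt shear: A_b = π(20)²/4 = 314.16 mm². φR_n = 0.75 × 469 × 314.16 × 3 × 2 = 663.0 kN.
Bearing (10 mm plate, F_u = 400 MPa): end bolts L_c = 44 − 22/2 = 33, R_n = min(1.2×33×10×400, 2.4×20×10×400) = 158.4 kN/bolt; interior L_c = 77 − 22 = 55, R_n = 192 kN/bolt. φR_n = 0.75 × (1×158.4 + 2×192) = 406.8 kN.
Tension yield (gross): A_g = 153×10 = 1530 mm². φR_n = 0.90 × 250 × 1530 = 344.3 kN.
Tension rupture (net): A_n = (153 − 1×24)×10 = 1290 mm² (U = 1.0, A_e = A_n). φR_n = 0.75 × 400 × 1290 = 387.0 kN.
Governing: min(663.0, 406.8, 344.3, 387.0) = 344.3 kN → gross-section yield.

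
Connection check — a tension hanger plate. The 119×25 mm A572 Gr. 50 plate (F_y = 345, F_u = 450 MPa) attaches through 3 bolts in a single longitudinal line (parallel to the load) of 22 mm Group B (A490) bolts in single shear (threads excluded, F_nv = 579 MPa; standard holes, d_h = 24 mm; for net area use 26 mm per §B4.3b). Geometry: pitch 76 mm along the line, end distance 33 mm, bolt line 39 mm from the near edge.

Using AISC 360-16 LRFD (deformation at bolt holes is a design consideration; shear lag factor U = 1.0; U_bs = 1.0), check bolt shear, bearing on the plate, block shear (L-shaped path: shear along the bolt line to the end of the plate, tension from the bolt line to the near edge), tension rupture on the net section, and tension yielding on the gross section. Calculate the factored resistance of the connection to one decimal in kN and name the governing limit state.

495.2 kN (bolt shear governs)

Bolt shear: A_b = π(22)²/4 = 380.13 mm². φR_n = 0.75 × 579 × 380.13 × 3 × 1 = 495.2 kN.
Bearing (25 mm plate, F_u = 450 MPa): end bolts L_c = 33 − 24/2 = 21, R_n = min(1.2×21×25×450, 2.4×22×25×450) = 283.5 kN/bolt; interior L_c = 76 − 24 = 52, R_n = 594 kN/bolt. φR_n = 0.75 × (1×283.5 + 2×594) = 1103.6 kN.
Block shear: shear path 1×[33+2×76] = 1×185 mm, A_gv = 4625, A_nv = 1×(185 − 2.5×26)×25 = 3000 mm²; tension to near edge: (39 − 0.5×26)×25 = 650 mm². R_n = min(0.6×450×3000, 0.6×345×4625) + 1.0×450×650 = min(810, 957.38) + 292.5 = 1102.5 kN. φR_n = 0.75 × 1102.5 = 826.9 kN.
Tension rupture (net): A_n = (119 − 1×26)×25 = 2325 mm² (U = 1.0, A_e = A_n). φR_n = 0.75 × 450 × 2325 = 784.7 kN.
Tension yield (gross): A_g = 119×25 = 2975 mm². φR_n = 0.90 × 345 × 2975 = 923.7 kN.
Governing: min(495.2, 1103.6, 826.9, 784.7, 923.7) = 495.2 kN → bolt shear.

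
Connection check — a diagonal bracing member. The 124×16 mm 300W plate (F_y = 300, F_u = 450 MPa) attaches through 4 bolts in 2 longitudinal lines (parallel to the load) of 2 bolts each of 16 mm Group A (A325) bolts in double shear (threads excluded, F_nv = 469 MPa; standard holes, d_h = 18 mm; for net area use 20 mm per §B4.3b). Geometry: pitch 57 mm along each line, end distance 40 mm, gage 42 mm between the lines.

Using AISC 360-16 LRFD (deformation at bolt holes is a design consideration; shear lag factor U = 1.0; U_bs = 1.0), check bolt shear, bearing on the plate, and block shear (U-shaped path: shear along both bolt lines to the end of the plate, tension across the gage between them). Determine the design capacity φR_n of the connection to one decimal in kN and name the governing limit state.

Bolt shear: A_b = π(16)²/4 = 201.06 mm². φR_n = 0.75 × 469 × 201.06 × 4 × 2 = 565.8 kN.
Bearing (16 mm plate, F_u = 450 MPa): end bolts L_c = 40 − 18/2 = 31, R_n = min(1.2×31×16×450, 2.4×16×16×450) = 267.84 kN/bolt; interior L_c = 57 − 18 = 39, R_n = 276.48 kN/bolt. φR_n = 0.75 × (2×267.84 + 2×276.48) = 816.5 kN.
Block shear: shear path 2×[40+1×57] = 2×97 mm, A_gv = 3104, A_nv = 2×(97 − 1.5×20)×16 = 2144 mm²; tension across gage: (42 − 1×20)×16 = 352 mm². R_n = min(0.6×450×2144, 0.6×300×3104) + 1.0×450×352 = min(578.88, 558.72) + 158.4 = 717.12 kN. φR_n = 0.75 × 717.12 = 537.8 kN.
Governing: min(565.8, 816.5, 537.8) = 537.8 kN → block shear.

537.8 kN (block shear governs)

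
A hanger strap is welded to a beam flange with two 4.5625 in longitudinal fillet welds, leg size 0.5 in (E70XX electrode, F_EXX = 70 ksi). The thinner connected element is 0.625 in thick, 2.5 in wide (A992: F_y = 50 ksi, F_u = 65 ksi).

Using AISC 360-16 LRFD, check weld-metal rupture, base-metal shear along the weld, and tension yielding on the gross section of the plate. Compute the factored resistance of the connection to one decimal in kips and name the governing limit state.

Weld metal: throat = 0.707×0.5 = 0.3535 in, L = 2×4.5625 = 9.125 in. φR_n = 0.75 × 0.6 × 70 × 0.3535 × 9.125 = 101.6 kips.
Base metal shear (0.625 in plate): yield φR_n = 1.0×0.6×50×0.625×9.125 = 171.1 kips; rupture φR_n = 0.75×0.6×65×0.625×9.125 = 166.8 kips; take 166.8 kips (rupture).
Tension yield (gross): A_g = 2.5×0.625 = 1.5625 in². φR_n = 0.90 × 50 × 1.5625 = 70.3 kips.
Governing: min(101.6, 166.8, 70.3) = 70.3 kips → gross-section yield.

70.3 kips (gross-section yield governs)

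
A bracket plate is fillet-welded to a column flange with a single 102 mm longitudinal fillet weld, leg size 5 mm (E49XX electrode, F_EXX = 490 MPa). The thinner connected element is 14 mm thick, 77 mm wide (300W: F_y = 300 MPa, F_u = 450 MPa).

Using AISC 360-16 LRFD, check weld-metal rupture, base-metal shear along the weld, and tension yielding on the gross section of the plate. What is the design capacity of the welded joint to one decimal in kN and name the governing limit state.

Weld metal: throat = 0.707×5 = 3.535 mm, L = 102 mm. φR_n = 0.75 × 0.6 × 490 × 3.535 × 102 = 79.5 kN.
Base metal shear (14 mm plate): yield φR_n = 1.0×0.6×300×14×102 = 257.0 kN; rupture φR_n = 0.75×0.6×450×14×102 = 289.2 kN; take 257.0 kN (yield).
Tension yield (gross): A_g = 77×14 = 1078 mm². φR_n = 0.90 × 300 × 1078 = 291.1 kN.
Governing: min(79.5, 257.0, 291.1) = 79.5 kN → weld metal.

79.5 kN (weld metal governs)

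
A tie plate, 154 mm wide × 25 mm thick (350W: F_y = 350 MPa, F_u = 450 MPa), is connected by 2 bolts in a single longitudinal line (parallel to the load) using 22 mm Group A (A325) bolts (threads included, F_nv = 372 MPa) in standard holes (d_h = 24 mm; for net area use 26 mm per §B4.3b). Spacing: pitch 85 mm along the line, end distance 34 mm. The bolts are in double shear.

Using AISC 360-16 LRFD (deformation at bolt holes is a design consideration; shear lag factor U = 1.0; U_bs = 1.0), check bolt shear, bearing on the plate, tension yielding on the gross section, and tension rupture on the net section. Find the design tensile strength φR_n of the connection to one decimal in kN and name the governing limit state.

Bolt shear: A_b = π(22)²/4 = 380.13 mm². φR_n = 0.75 × 372 × 380.13 × 2 × 2 = 424.2 kN.
Bearing (25 mm plate, F_u = 450 MPa): end bolts L_c = 34 − 24/2 = 22, R_n = min(1.2×22×25×450, 2.4×22×25×450) = 297 kN/bolt; interior L_c = 85 − 24 = 61, R_n = 594 kN/bolt. φR_n = 0.75 × (1×297 + 1×594) = 668.3 kN.
Tension yield (gross): A_g = 154×25 = 3850 mm². φR_n = 0.90 × 350 × 3850 = 1212.8 kN.
Tension rupture (net): A_n = (154 − 1×26)×25 = 3200 mm² (U = 1.0, A_e = A_n). φR_n = 0.75 × 450 × 3200 = 1080.0 kN.
Governing: min(424.2, 668.3, 1212.8, 1080.0) = 424.2 kN → bolt shear.

424.2 kN (bolt shear governs)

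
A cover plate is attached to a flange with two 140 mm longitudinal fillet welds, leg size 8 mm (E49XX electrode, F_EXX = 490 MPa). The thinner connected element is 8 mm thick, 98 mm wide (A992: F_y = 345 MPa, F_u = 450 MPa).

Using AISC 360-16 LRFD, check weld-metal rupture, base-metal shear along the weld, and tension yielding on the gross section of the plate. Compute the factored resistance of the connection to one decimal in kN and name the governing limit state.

Weld metal: throat = 0.707×8 = 5.656 mm, L = 2×140 = 280 mm. φR_n = 0.75 × 0.6 × 490 × 5.656 × 280 = 349.2 kN.
Base metal shear (8 mm plate): yield φR_n = 1.0×0.6×345×8×280 = 463.7 kN; rupture φR_n = 0.75×0.6×450×8×280 = 453.6 kN; take 453.6 kN (rupture).
Tension yield (gross): A_g = 98×8 = 784 mm². φR_n = 0.90 × 345 × 784 = 243.4 kN.
Governing: min(349.2, 453.6, 243.4) = 243.4 kN → gross-section yield.

243.4 kN (gross-section yield governs)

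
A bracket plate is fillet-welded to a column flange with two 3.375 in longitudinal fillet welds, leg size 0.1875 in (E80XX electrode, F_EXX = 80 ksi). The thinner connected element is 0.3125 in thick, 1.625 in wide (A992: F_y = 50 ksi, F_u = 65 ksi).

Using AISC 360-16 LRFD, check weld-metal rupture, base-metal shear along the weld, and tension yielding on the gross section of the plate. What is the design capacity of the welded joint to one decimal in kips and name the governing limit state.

22.9 kips (gross-section yield governs)

Weld metal: throat = 0.707×0.1875 = 0.13256 in, L = 2×3.375 = 6.75 in. φR_n = 0.75 × 0.6 × 80 × 0.13256 × 6.75 = 32.2 kips.
Base metal shear (0.3125 in plate): yield φR_n = 1.0×0.6×50×0.3125×6.75 = 63.3 kips; rupture φR_n = 0.75×0.6×65×0.3125×6.75 = 61.7 kips; take 61.7 kips (rupture).
Tension yield (gross): A_g = 1.625×0.3125 = 0.50781 in². φR_n = 0.90 × 50 × 0.50781 = 22.9 kips.
Governing: min(32.2, 61.7, 22.9) = 22.9 kips → gross-section yield.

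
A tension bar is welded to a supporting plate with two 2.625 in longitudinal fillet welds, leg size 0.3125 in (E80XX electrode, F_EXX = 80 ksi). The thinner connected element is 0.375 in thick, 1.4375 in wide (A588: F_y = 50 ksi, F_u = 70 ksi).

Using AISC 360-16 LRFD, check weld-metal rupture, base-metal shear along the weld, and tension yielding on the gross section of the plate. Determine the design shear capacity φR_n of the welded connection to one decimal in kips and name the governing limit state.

Weld metal: throat = 0.707×0.3125 = 0.22094 in, L = 2×2.625 = 5.25 in. φR_n = 0.75 × 0.6 × 80 × 0.22094 × 5.25 = 41.8 kips.
Base metal shear (0.375 in plate): yield φR_n = 1.0×0.6×50×0.375×5.25 = 59.1 kips; rupture φR_n = 0.75×0.6×70×0.375×5.25 = 62.0 kips; take 59.1 kips (yield).
Tension yield (gross): A_g = 1.4375×0.375 = 0.53906 in². φR_n = 0.90 × 50 × 0.53906 = 24.3 kips.
Governing: min(41.8, 59.1, 24.3) = 24.3 kips → gross-section yield.

24.3 kips (gross-section yield governs)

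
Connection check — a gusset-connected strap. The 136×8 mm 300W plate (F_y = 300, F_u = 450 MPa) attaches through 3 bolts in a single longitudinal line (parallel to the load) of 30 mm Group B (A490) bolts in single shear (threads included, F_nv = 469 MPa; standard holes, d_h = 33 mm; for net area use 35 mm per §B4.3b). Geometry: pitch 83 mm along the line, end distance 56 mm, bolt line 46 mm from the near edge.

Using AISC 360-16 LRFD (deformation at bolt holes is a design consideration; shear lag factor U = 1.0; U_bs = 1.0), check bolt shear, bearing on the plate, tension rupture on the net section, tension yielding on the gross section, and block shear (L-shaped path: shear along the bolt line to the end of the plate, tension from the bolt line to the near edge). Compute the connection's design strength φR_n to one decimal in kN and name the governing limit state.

Bolt shear: A_b = π(30)²/4 = 706.86 mm². φR_n = 0.75 × 469 × 706.86 × 3 × 1 = 745.9 kN.
Bearing (8 mm plate, F_u = 450 MPa): end bolts L_c = 56 − 33/2 = 39.5, R_n = min(1.2×39.5×8×450, 2.4×30×8×450) = 170.64 kN/bolt; interior L_c = 83 − 33 = 50, R_n = 216 kN/bolt. φR_n = 0.75 × (1×170.64 + 2×216) = 452.0 kN.
Tension rupture (net): A_n = (136 − 1×35)×8 = 808 mm² (U = 1.0, A_e = A_n). φR_n = 0.75 × 450 × 808 = 272.7 kN.
Tension yield (gross): A_g = 136×8 = 1088 mm². φR_n = 0.90 × 300 × 1088 = 293.8 kN.
Block shear: shear path 1×[56+2×83] = 1×222 mm, A_gv = 1776, A_nv = 1×(222 − 2.5×35)×8 = 1076 mm²; tension to near edge: (46 − 0.5×35)×8 = 228 mm². R_n = min(0.6×450×1076, 0.6×300×1776) + 1.0×450×228 = min(290.52, 319.68) + 102.6 = 393.12 kN. φR_n = 0.75 × 393.12 = 294.8 kN.
Governing: min(745.9, 452.0, 272.7, 293.8, 294.8) = 272.7 kN → net-section rupture.

272.7 kN (net-section rupture governs)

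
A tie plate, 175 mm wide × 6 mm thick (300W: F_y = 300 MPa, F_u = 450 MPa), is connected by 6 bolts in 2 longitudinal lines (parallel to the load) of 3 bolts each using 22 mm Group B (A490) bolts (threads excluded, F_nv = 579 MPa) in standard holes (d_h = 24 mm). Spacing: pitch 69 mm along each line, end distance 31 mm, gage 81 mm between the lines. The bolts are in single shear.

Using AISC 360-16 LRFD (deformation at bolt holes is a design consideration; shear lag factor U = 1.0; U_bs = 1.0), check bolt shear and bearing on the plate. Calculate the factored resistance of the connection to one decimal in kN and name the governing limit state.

Bolt shear: A_b = π(22)²/4 = 380.13 mm². φR_n = 0.75 × 579 × 380.13 × 6 × 1 = 990.4 kN.
Bearing (6 mm plate, F_u = 450 MPa): end bolts L_c = 31 − 24/2 = 19, R_n = min(1.2×19×6×450, 2.4×22×6×450) = 61.56 kN/bolt; interior L_c = 69 − 24 = 45, R_n = 142.56 kN/bolt. φR_n = 0.75 × (2×61.56 + 4×142.56) = 520.0 kN.
Governing: min(990.4, 520.0) = 520.0 kN → bearing.

520.0 kN (bearing governs)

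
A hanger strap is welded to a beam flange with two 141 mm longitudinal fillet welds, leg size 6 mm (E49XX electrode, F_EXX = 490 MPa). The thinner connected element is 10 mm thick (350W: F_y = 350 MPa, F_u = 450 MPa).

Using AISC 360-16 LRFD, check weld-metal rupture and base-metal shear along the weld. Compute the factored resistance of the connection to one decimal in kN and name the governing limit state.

263.8 kN (weld metal governs)

Weld metal: throat = 0.707×6 = 4.242 mm, L = 2×141 = 282 mm. φR_n = 0.75 × 0.6 × 490 × 4.242 × 282 = 263.8 kN.
Base metal shear (10 mm plate): yield φR_n = 1.0×0.6×350×10×282 = 592.2 kN; rupture φR_n = 0.75×0.6×450×10×282 = 571.1 kN; take 571.1 kN (rupture).
Governing: min(263.8, 571.1) = 263.8 kN → weld metal.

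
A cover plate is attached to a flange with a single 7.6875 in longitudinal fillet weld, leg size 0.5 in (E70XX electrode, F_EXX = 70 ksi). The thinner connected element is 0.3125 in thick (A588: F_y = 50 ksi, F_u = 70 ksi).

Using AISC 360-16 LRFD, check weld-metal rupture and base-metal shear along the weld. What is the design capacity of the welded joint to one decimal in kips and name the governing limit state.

Weld metal: throat = 0.707×0.5 = 0.3535 in, L = 7.6875 in. φR_n = 0.75 × 0.6 × 70 × 0.3535 × 7.6875 = 85.6 kips.
Base metal shear (0.3125 in plate): yield φR_n = 1.0×0.6×50×0.3125×7.6875 = 72.1 kips; rupture φR_n = 0.75×0.6×70×0.3125×7.6875 = 75.7 kips; take 72.1 kips (yield).
Governing: min(85.6, 72.1) = 72.1 kips → base-metal shear.

72.1 kips (base-metal shear governs)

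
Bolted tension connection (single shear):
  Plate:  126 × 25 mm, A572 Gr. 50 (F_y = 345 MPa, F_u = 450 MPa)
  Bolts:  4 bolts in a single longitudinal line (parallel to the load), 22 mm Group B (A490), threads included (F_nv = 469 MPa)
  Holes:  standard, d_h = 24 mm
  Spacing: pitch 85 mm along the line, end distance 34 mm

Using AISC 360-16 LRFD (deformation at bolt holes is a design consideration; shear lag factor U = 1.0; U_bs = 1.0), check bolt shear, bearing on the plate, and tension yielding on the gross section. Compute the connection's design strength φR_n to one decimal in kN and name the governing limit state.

Bolt shear: A_b = π(22)²/4 = 380.13 mm². φR_n = 0.75 × 469 × 380.13 × 4 × 1 = 534.8 kN.
Bearing (25 mm plate, F_u = 450 MPa): end bolts L_c = 34 − 24/2 = 22, R_n = min(1.2×22×25×450, 2.4×22×25×450) = 297 kN/bolt; interior L_c = 85 − 24 = 61, R_n = 594 kN/bolt. φR_n = 0.75 × (1×297 + 3×594) = 1559.3 kN.
Tension yield (gross): A_g = 126×25 = 3150 mm². φR_n = 0.90 × 345 × 3150 = 978.1 kN.
Governing: min(534.8, 1559.3, 978.1) = 534.8 kN → bolt shear.

534.8 kN (bolt shear governs)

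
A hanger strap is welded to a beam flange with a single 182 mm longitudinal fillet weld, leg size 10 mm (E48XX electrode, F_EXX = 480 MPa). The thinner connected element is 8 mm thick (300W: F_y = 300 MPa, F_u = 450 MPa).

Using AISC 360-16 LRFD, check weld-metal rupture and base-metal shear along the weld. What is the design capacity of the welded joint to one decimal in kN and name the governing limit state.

262.1 kN (base-metal shear governs)

Weld metal: throat = 0.707×10 = 7.07 mm, L = 182 mm. φR_n = 0.75 × 0.6 × 480 × 7.07 × 182 = 277.9 kN.
Base metal shear (8 mm plate): yield φR_n = 1.0×0.6×300×8×182 = 262.1 kN; rupture φR_n = 0.75×0.6×450×8×182 = 294.8 kN; take 262.1 kN (yield).
Governing: min(277.9, 262.1) = 262.1 kN → base-metal shear.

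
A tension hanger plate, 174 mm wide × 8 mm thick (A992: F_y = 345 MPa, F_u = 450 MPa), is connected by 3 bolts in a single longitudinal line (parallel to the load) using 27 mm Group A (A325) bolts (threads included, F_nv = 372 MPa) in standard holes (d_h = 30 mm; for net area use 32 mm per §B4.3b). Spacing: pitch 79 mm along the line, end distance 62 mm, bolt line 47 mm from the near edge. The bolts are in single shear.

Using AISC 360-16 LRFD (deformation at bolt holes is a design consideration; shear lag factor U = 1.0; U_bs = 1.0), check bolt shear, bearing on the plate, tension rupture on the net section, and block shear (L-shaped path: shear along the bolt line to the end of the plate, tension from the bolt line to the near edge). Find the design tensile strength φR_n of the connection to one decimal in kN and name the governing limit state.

310.5 kN (block shear governs)

Bolt shear: A_b = π(27)²/4 = 572.56 mm². φR_n = 0.75 × 372 × 572.56 × 3 × 1 = 479.2 kN.
Bearing (8 mm plate, F_u = 450 MPa): end bolts L_c = 62 − 30/2 = 47, R_n = min(1.2×47×8×450, 2.4×27×8×450) = 203.04 kN/bolt; interior L_c = 79 − 30 = 49, R_n = 211.68 kN/bolt. φR_n = 0.75 × (1×203.04 + 2×211.68) = 469.8 kN.
Tension rupture (net): A_n = (174 − 1×32)×8 = 1136 mm² (U = 1.0, A_e = A_n). φR_n = 0.75 × 450 × 1136 = 383.4 kN.
Block shear: shear path 1×[62+2×79] = 1×220 mm, A_gv = 1760, A_nv = 1×(220 − 2.5×32)×8 = 1120 mm²; tension to near edge: (47 − 0.5×32)×8 = 248 mm². R_n = min(0.6×450×1120, 0.6×345×1760) + 1.0×450×248 = min(302.4, 364.32) + 111.6 = 414 kN. φR_n = 0.75 × 414 = 310.5 kN.
Governing: min(479.2, 469.8, 383.4, 310.5) = 310.5 kN → block shear.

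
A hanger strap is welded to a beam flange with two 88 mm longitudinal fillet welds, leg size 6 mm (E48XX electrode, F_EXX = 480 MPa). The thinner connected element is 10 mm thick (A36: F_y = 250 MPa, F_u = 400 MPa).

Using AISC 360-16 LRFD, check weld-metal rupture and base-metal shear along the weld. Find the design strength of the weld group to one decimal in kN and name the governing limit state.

161.3 kN (weld metal governs)

Weld metal: throat = 0.707×6 = 4.242 mm, L = 2×88 = 176 mm. φR_n = 0.75 × 0.6 × 480 × 4.242 × 176 = 161.3 kN.
Base metal shear (10 mm plate): yield φR_n = 1.0×0.6×250×10×176 = 264.0 kN; rupture φR_n = 0.75×0.6×400×10×176 = 316.8 kN; take 264.0 kN (yield).
Governing: min(161.3, 264.0) = 161.3 kN → weld metal.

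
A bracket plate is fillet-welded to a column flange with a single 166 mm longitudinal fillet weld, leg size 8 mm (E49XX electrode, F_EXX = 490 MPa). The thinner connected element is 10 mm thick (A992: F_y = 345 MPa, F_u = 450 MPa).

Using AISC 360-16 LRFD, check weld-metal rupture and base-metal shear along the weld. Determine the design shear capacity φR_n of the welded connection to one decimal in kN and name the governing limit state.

207.0 kN (weld metal governs)

Weld metal: throat = 0.707×8 = 5.656 mm, L = 166 mm. φR_n = 0.75 × 0.6 × 490 × 5.656 × 166 = 207.0 kN.
Base metal shear (10 mm plate): yield φR_n = 1.0×0.6×345×10×166 = 343.6 kN; rupture φR_n = 0.75×0.6×450×10×166 = 336.2 kN; take 336.2 kN (rupture).
Governing: min(207.0, 336.2) = 207.0 kN → weld metal.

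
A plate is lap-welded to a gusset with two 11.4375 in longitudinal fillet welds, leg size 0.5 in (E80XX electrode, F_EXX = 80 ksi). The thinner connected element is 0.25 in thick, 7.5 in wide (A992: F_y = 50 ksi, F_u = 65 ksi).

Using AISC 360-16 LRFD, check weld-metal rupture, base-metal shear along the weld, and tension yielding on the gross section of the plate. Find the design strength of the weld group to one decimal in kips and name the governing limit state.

84.4 kips (gross-section yield governs)

Weld metal: throat = 0.707×0.5 = 0.3535 in, L = 2×11.4375 = 22.875 in. φR_n = 0.75 × 0.6 × 80 × 0.3535 × 22.875 = 291.1 kips.
Base metal shear (0.25 in plate): yield φR_n = 1.0×0.6×50×0.25×22.875 = 171.6 kips; rupture φR_n = 0.75×0.6×65×0.25×22.875 = 167.3 kips; take 167.3 kips (rupture).
Tension yield (gross): A_g = 7.5×0.25 = 1.875 in². φR_n = 0.90 × 50 × 1.875 = 84.4 kips.
Governing: min(291.1, 167.3, 84.4) = 84.4 kips → gross-section yield.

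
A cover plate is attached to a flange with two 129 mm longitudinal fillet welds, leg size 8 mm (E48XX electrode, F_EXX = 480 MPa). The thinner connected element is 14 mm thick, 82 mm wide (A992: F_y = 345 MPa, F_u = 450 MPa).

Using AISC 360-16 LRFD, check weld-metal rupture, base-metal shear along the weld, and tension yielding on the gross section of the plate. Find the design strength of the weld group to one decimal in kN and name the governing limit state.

Weld metal: throat = 0.707×8 = 5.656 mm, L = 2×129 = 258 mm. φR_n = 0.75 × 0.6 × 480 × 5.656 × 258 = 315.2 kN.
Base metal shear (14 mm plate): yield φR_n = 1.0×0.6×345×14×258 = 747.7 kN; rupture φR_n = 0.75×0.6×450×14×258 = 731.4 kN; take 731.4 kN (rupture).
Tension yield (gross): A_g = 82×14 = 1148 mm². φR_n = 0.90 × 345 × 1148 = 356.5 kN.
Governing: min(315.2, 731.4, 356.5) = 315.2 kN → weld metal.

315.2 kN (weld metal governs)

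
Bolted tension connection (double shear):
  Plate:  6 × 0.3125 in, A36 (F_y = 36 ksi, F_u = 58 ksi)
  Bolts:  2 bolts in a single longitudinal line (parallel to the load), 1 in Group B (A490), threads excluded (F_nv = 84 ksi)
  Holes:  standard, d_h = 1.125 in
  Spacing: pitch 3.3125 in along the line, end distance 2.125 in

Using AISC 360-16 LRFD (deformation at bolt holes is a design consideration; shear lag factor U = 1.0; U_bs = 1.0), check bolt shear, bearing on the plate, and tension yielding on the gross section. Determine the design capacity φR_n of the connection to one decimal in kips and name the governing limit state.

58.1 kips (bearing governs)

Bolt shear: A_b = π(1)²/4 = 0.7854 in². φR_n = 0.75 × 84 × 0.7854 × 2 × 2 = 197.9 kips.
Bearing (0.3125 in plate, F_u = 58 ksi): end bolts L_c = 2.125 − 1.125/2 = 1.5625, R_n = min(1.2×1.5625×0.3125×58, 2.4×1×0.3125×58) = 33.984 kips/bolt; interior L_c = 3.3125 − 1.125 = 2.1875, R_n = 43.5 kips/bolt. φR_n = 0.75 × (1×33.984 + 1×43.5) = 58.1 kips.
Tension yield (gross): A_g = 6×0.3125 = 1.875 in². φR_n = 0.90 × 36 × 1.875 = 60.8 kips.
Governing: min(197.9, 58.1, 60.8) = 58.1 kips → bearing.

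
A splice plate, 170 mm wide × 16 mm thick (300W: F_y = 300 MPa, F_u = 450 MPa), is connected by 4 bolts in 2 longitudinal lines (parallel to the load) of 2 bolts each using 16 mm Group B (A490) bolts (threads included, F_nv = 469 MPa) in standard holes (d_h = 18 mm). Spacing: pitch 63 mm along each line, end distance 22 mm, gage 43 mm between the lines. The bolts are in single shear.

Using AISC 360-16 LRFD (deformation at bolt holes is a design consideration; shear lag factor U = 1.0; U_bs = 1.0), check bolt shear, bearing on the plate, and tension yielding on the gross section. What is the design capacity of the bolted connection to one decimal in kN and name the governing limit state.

Bolt shear: A_b = π(16)²/4 = 201.06 mm². φR_n = 0.75 × 469 × 201.06 × 4 × 1 = 282.9 kN.
Bearing (16 mm plate, F_u = 450 MPa): end bolts L_c = 22 − 18/2 = 13, R_n = min(1.2×13×16×450, 2.4×16×16×450) = 112.32 kN/bolt; interior L_c = 63 − 18 = 45, R_n = 276.48 kN/bolt. φR_n = 0.75 × (2×112.32 + 2×276.48) = 583.2 kN.
Tension yield (gross): A_g = 170×16 = 2720 mm². φR_n = 0.90 × 300 × 2720 = 734.4 kN.
Governing: min(282.9, 583.2, 734.4) = 282.9 kN → bolt shear.

282.9 kN (bolt shear governs)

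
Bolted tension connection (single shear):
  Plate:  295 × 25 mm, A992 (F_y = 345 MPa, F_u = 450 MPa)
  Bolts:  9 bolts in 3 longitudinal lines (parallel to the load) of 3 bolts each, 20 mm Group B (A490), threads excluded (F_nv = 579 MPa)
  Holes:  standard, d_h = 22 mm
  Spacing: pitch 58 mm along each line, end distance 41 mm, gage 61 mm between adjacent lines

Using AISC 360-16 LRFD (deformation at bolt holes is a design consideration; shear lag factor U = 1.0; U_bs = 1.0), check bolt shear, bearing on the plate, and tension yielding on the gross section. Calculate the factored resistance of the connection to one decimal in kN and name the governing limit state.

Bolt shear: A_b = π(20)²/4 = 314.16 mm². φR_n = 0.75 × 579 × 314.16 × 9 × 1 = 1227.8 kN.
Bearing (25 mm plate, F_u = 450 MPa): end bolts L_c = 41 − 22/2 = 30, R_n = min(1.2×30×25×450, 2.4×20×25×450) = 405 kN/bolt; interior L_c = 58 − 22 = 36, R_n = 486 kN/bolt. φR_n = 0.75 × (3×405 + 6×486) = 3098.3 kN.
Tension yield (gross): A_g = 295×25 = 7375 mm². φR_n = 0.90 × 345 × 7375 = 2289.9 kN.
Governing: min(1227.8, 3098.3, 2289.9) = 1227.8 kN → bolt shear.

1227.8 kN (bolt shear governs)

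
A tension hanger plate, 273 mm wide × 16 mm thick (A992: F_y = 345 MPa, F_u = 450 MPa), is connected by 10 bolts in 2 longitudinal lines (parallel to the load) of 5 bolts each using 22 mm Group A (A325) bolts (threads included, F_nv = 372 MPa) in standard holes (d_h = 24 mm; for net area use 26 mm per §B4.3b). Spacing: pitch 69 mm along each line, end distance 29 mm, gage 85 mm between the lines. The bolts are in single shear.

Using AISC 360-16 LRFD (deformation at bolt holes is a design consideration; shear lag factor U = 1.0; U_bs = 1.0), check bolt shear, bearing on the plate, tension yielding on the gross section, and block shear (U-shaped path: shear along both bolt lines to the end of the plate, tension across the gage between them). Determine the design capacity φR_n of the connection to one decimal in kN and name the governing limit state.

1060.6 kN (bolt shear governs)

Bolt shear: A_b = π(22)²/4 = 380.13 mm². φR_n = 0.75 × 372 × 380.13 × 10 × 1 = 1060.6 kN.
Bearing (16 mm plate, F_u = 450 MPa): end bolts L_c = 29 − 24/2 = 17, R_n = min(1.2×17×16×450, 2.4×22×16×450) = 146.88 kN/bolt; interior L_c = 69 − 24 = 45, R_n = 380.16 kN/bolt. φR_n = 0.75 × (2×146.88 + 8×380.16) = 2501.3 kN.
Tension yield (gross): A_g = 273×16 = 4368 mm². φR_n = 0.90 × 345 × 4368 = 1356.3 kN.
Block shear: shear path 2×[29+4×69] = 2×305 mm, A_gv = 9760, A_nv = 2×(305 − 4.5×26)×16 = 6016 mm²; tension across gage: (85 − 1×26)×16 = 944 mm². R_n = min(0.6×450×6016, 0.6×345×9760) + 1.0×450×944 = min(1624.3, 2020.3) + 424.8 = 2049.1 kN. φR_n = 0.75 × 2049.1 = 1536.8 kN.
Governing: min(1060.6, 2501.3, 1356.3, 1536.8) = 1060.6 kN → bolt shear.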